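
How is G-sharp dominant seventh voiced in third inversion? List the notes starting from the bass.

In root position, G-sharp dominant seventh is G#–B#–D#–F#.
Third inversion puts the seventh (F#) in the bass.

F#, G#, B#, D#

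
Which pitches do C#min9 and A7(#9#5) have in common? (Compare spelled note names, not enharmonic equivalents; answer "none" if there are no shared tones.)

C#

C#min9 = C#, E, G#, B, D#.
A7(#9#5) = A, C#, E#, G, B#.
Shared: C#.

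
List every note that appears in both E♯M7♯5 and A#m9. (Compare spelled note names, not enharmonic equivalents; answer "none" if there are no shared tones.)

E♯M7♯5: E♯ G𝄪 B𝄪 D𝄪
A#m9: A♯ C♯ E♯ G♯ B♯
Common to both → E♯.

E♯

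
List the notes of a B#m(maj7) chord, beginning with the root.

B#, D#, F##, A##

B#m(maj7) is a minor-major seventh built on B#.
Root: B#
Minor 3rd (3rd): D#
Perfect 5th (5th): F##
Major 7th (7th): A##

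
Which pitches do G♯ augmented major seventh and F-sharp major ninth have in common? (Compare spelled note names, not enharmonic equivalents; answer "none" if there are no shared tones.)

G-sharp

G♯ augmented major seventh: G-sharp B-sharp D-double-sharp F-double-sharp
F-sharp major ninth: F-sharp A-sharp C-sharp E-sharp G-sharp
Common to both → G-sharp.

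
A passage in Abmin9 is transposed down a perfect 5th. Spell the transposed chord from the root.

Db  Fb  Ab  Cb  Eb

Transposed root: Ab → Db (perfect 5th down). So we spell Db minor ninth:
root → Db
3rd (minor 3rd) → Fb
5th (perfect 5th) → Ab
7th (minor 7th) → Cb
9th (major 9th) → Eb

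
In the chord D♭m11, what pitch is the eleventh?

D♭m11 is built on Db; its 11th is a perfect 11th above the root.
A fourth above D uses the letter G, and the perfect 11th above Db is Gb.

Gb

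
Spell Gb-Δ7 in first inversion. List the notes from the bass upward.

In root position, Gb-Δ7 is Gb–Bbb–Db–F.
First inversion puts the third (Bbb) in the bass.

Bbb, Db, F, Gb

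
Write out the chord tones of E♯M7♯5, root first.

E# – G## – B## – D##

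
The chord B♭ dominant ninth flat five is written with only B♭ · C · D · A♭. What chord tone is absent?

The full B♭ dominant ninth flat five chord is B♭, D, F♭, A♭, C.
Comparing with the voicing, the diminished 5th (5th) — F♭ — is absent.

F♭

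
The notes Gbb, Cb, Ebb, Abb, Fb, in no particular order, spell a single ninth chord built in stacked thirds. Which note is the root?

Stacking in thirds gives Fb – Abb – Cb – Ebb – Gbb, so Fb is the root — Fb minor seventh flat nine.

Fb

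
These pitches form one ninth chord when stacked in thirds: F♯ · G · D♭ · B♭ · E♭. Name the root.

Arranged so that each adjacent pair is a third by letter name: E♭ – G – B♭ – D♭ – F♯.
The bottom of that stack, E♭, is the root (this is E♭ dominant seventh sharp nine).

E♭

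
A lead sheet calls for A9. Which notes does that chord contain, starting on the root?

A – C♯ – E – G – B

A9 is a dominant ninth built on A.
A — root
C♯ — major 3rd
E — perfect 5th
G — minor 7th
B — major 9th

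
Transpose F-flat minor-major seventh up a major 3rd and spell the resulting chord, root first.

Transposed root: F-flat → A-flat (major 3rd up). So we spell A-flat minor-major seventh:
root → A-flat
3rd (minor 3rd) → C-flat
5th (perfect 5th) → E-flat
7th (major 7th) → G

A-flat  C-flat  E-flat  G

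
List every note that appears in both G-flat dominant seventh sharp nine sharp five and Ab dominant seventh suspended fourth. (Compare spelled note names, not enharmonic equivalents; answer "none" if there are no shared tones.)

G-flat

G-flat dominant seventh sharp nine sharp five = G-flat, B-flat, D, F-flat, A.
Ab dominant seventh suspended fourth = A-flat, D-flat, E-flat, G-flat.
Shared: G-flat.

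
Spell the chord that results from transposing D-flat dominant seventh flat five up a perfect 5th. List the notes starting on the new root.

D-flat up a perfect 5th → A-flat. New chord: A-flat dominant seventh flat five.
Root: A-flat
Major 3rd (3rd): C
Diminished 5th (5th): E-double-flat
Minor 7th (7th): G-flat

A-flat C E-double-flat G-flat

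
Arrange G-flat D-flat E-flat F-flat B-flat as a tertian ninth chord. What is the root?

Arranged so that each adjacent pair is a third by letter name: E-flat – G-flat – B-flat – D-flat – F-flat.
The bottom of that stack, E-flat, is the root (this is E-flat minor seventh flat nine).

E-flat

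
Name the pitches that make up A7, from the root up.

A7 is a dominant seventh built on A.
A — root
C# — major 3rd
E — perfect 5th
G — minor 7th

A  C#  E  G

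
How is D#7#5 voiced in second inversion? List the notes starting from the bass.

A##, C#, D#, F##

D#7#5 = D#–F##–A##–C#; second inversion → fifth (A##) lowest.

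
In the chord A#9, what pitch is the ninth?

B#

A#9 is built on A#; its 9th is a major 9th above the root.
A second above A uses the letter B, and the major 9th above A# is B#.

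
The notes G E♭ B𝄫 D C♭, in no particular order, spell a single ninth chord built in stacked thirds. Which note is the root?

C♭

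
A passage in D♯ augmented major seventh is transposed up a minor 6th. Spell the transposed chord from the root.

A minor 6th up from D# is B, so the new chord is B augmented major seventh.
Root: B
Major 3rd (3rd): D#
Augmented 5th (5th): F##
Major 7th (7th): A#

B – D# – F## – A#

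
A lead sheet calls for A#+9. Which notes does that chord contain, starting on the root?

A#+9 is a dominant ninth sharp five built on A♯.
- root: A♯
- major 3rd: C𝄪
- augmented 5th: E𝄪
- minor 7th: G♯
- major 9th: B♯

A♯ – C𝄪 – E𝄪 – G♯ – B♯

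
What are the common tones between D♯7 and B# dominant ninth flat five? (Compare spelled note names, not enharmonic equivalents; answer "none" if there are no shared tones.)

A#

D♯7: D# F## A# C#
B# dominant ninth flat five: B# D## F# A# C##
Common to both → A#.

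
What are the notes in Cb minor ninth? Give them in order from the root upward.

Cb minor ninth is a minor ninth built on C♭.
C♭ — root
E𝄫 — minor 3rd
G♭ — perfect 5th
B𝄫 — minor 7th
D♭ — major 9th

C♭ – E𝄫 – G♭ – B𝄫 – D♭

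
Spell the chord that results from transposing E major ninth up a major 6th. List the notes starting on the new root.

C-sharp  E-sharp  G-sharp  B-sharp  D-sharp

E up a major 6th → C-sharp. New chord: C-sharp major ninth.
C-sharp — root
E-sharp — major 3rd
G-sharp — perfect 5th
B-sharp — major 7th
D-sharp — major 9th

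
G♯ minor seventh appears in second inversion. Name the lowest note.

D-sharp

G♯ minor seventh = G-sharp–B–D-sharp–F-sharp. Second inversion → fifth in the bass = D-sharp.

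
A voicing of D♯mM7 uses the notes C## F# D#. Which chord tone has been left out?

A#

The full D♯mM7 chord is D#, F#, A#, C##.
Comparing with the voicing, the perfect 5th (5th) — A# — is absent.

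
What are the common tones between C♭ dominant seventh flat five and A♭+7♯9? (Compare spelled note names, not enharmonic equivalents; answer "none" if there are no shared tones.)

none

C♭ dominant seventh flat five: Cb Eb Gbb Bbb
A♭+7♯9: Ab C E Gb B
Common to both → none.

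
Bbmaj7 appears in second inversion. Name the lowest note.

F

Bbmaj7 = B♭–D–F–A. Second inversion → fifth in the bass = F.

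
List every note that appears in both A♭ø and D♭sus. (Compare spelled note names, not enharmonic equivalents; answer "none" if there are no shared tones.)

A♭ø = Ab, Cb, Ebb, Gb.
D♭sus = Db, Gb, Ab.
Shared: Ab, Gb.

Ab, Gb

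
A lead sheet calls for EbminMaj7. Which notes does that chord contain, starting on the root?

Eb  Gb  Bb  D

EbminMaj7 is a minor-major seventh built on Eb.
Eb — root
Gb — minor 3rd
Bb — perfect 5th
D — major 7th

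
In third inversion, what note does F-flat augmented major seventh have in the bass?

Eb

F-flat augmented major seventh in root position is Fb–Ab–C–Eb.
Third inversion places the seventh in the bass, which is Eb.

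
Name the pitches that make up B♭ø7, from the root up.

B♭ø7 is a half-diminished seventh built on B♭.
Root: B♭
Minor 3rd (3rd): D♭
Diminished 5th (5th): F♭
Minor 7th (7th): A♭

B♭ D♭ F♭ A♭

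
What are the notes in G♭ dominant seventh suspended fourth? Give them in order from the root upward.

Root G-flat, quality dominant seventh suspended fourth:
root → G-flat
4th (perfect 4th) → C-flat
5th (perfect 5th) → D-flat
7th (minor 7th) → F-flat

G-flat, C-flat, D-flat, F-flat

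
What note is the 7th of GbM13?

GbM13 is built on Gb; its 7th is a major 7th above the root.
A seventh above G uses the letter F, and the major 7th above Gb is F.

F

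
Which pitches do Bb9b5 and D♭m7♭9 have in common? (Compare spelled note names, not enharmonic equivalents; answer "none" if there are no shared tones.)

Fb Ab

Bb9b5 = Bb, D, Fb, Ab, C.
D♭m7♭9 = Db, Fb, Ab, Cb, Ebb.
Shared: Fb, Ab.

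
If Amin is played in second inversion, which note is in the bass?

E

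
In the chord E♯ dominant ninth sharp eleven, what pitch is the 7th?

E♯ dominant ninth sharp eleven is built on E-sharp; its 7th is a minor 7th above the root.
A seventh above E uses the letter D, and the minor 7th above E-sharp is D-sharp.

D-sharp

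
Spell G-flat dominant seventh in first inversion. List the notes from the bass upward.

B♭ D♭ F♭ G♭

G-flat dominant seventh = G♭–B♭–D♭–F♭; first inversion → third (B♭) lowest.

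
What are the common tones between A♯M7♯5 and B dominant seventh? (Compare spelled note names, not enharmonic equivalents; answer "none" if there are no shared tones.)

A♯M7♯5: A# C## E## G##
B dominant seventh: B D# F# A
Common to both → none.

none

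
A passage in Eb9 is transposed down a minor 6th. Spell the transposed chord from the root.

G  B  D  F  A

Eb down a minor 6th → G. New chord: G dominant ninth.
root → G
3rd (major 3rd) → B
5th (perfect 5th) → D
7th (minor 7th) → F
9th (major 9th) → A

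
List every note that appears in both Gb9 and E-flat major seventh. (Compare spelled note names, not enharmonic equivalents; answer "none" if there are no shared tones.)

Bb

Gb9: Gb Bb Db Fb Ab
E-flat major seventh: Eb G Bb D
Common to both → Bb.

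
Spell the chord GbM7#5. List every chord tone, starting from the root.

GbM7#5 is an augmented major seventh built on Gb.
Root: Gb
Major 3rd (3rd): Bb
Augmented 5th (5th): D
Major 7th (7th): F

Gb – Bb – D – F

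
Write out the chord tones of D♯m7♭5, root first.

D#, F#, A, C#

D♯m7♭5 is a half-diminished seventh built on D#.
- root: D#
- minor 3rd: F#
- diminished 5th: A
- minor 7th: C#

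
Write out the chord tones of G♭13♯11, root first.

G♭13♯11: dominant thirteenth sharp eleven on Gb.
root → Gb
3rd (major 3rd) → Bb
5th (perfect 5th) → Db
7th (minor 7th) → Fb
9th (major 9th) → Ab
11th (augmented 11th) → C
13th (major 13th) → Eb

Gb, Bb, Db, Fb, Ab, C, Eb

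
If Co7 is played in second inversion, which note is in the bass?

Co7 in root position is C–E♭–G♭–B𝄫.
Second inversion places the fifth in the bass, which is G♭.

G♭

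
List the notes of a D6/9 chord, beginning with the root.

D6/9: six-nine on D.
- root: D
- major 3rd: F#
- perfect 5th: A
- major 6th: B
- major 9th: E

D, F#, A, B, E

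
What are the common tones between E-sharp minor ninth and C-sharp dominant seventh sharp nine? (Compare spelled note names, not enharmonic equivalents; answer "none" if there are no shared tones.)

E-sharp – G-sharp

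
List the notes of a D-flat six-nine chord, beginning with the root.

D-flat six-nine is a six-nine built on D-flat.
D-flat — root
F — major 3rd
A-flat — perfect 5th
B-flat — major 6th
E-flat — major 9th

D-flat, F, A-flat, B-flat, E-flat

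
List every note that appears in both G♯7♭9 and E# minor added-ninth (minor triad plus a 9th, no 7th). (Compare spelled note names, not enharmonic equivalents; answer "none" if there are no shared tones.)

G♯, B♯

G♯7♭9 = G♯, B♯, D♯, F♯, A.
E# minor added-ninth = E♯, G♯, B♯, F𝄪.
Shared: G♯, B♯.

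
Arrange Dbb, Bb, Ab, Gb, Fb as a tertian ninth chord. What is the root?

Stacking in thirds gives Gb – Bb – Dbb – Fb – Ab, so Gb is the root — Gb dominant ninth flat five.

Gb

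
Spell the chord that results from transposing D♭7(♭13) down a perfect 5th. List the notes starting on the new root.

Transposed root: D♭ → G♭ (perfect 5th down). So we spell G♭ dominant seventh flat thirteen:
G♭ — root
B♭ — major 3rd
D♭ — perfect 5th
F♭ — minor 7th
E𝄫 — minor 13th

G♭, B♭, D♭, F♭, E𝄫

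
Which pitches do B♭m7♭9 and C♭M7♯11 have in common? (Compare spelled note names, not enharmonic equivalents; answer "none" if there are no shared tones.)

Bb, F, Cb

B♭m7♭9 = Bb, Db, F, Ab, Cb.
C♭M7♯11 = Cb, Eb, Gb, Bb, F.
Shared: Bb, F, Cb.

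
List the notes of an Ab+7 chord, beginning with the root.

Ab, C, E, Gb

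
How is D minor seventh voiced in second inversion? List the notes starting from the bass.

A  C  D  F

In root position, D minor seventh is D–F–A–C.
Second inversion puts the fifth (A) in the bass.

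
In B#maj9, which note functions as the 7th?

Root of B#maj9 = B♯. The 7th is a major 7th: B♯ up a major 7th → A𝄪.

A𝄪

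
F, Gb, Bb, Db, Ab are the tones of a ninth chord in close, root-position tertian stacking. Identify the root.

Gb

Arranged so that each adjacent pair is a third by letter name: Gb – Bb – Db – F – Ab.
The bottom of that stack, Gb, is the root (this is Gb major ninth).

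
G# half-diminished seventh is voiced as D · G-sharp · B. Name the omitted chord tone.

The full G# half-diminished seventh chord is G-sharp, B, D, F-sharp.
Comparing with the voicing, the minor 7th (7th) — F-sharp — is absent.

F-sharp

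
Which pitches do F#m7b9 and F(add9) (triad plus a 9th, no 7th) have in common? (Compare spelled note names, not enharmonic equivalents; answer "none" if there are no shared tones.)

F#m7b9 = F♯, A, C♯, E, G.
F(add9) = F, A, C, G.
Shared: A, G.

A, G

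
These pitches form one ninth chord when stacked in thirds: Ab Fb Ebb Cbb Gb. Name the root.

Fb

Stacking in thirds gives Fb – Ab – Cbb – Ebb – Gb, so Fb is the root — Fb dominant ninth flat five.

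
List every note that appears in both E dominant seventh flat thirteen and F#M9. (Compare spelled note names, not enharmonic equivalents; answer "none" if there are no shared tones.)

E dominant seventh flat thirteen = E, G♯, B, D, C.
F#M9 = F♯, A♯, C♯, E♯, G♯.
Shared: G♯.

G♯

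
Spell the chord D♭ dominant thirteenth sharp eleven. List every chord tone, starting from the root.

Db – F – Ab – Cb – Eb – G – Bb

Root Db, quality dominant thirteenth sharp eleven:
- root: Db
- major 3rd: F
- perfect 5th: Ab
- minor 7th: Cb
- major 9th: Eb
- augmented 11th: G
- major 13th: Bb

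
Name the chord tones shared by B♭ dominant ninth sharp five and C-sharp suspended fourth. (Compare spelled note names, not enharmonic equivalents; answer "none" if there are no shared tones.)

F-sharp

B♭ dominant ninth sharp five: B-flat D F-sharp A-flat C
C-sharp suspended fourth: C-sharp F-sharp G-sharp
Common to both → F-sharp.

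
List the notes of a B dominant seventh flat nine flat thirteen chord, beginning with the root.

B  D-sharp  F-sharp  A  C  G

B dominant seventh flat nine flat thirteen: dominant seventh flat nine flat thirteen on B.
B — root
D-sharp — major 3rd
F-sharp — perfect 5th
A — minor 7th
C — minor 9th
G — minor 13th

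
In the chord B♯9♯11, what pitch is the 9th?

C##

B♯9♯11 is built on B#; its 9th is a major 9th above the root.
A second above B uses the letter C, and the major 9th above B# is C##.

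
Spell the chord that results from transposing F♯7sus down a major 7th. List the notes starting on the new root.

G, C, D, F

F# down a major 7th → G. New chord: G dominant seventh suspended fourth.
G — root
C — perfect 4th
D — perfect 5th
F — minor 7th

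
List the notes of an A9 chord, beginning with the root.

A – C♯ – E – G – B

A9 is a dominant ninth built on A.
A — root
C♯ — major 3rd
E — perfect 5th
G — minor 7th
B — major 9th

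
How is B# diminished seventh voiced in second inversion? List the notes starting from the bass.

In root position, B# diminished seventh is B♯–D♯–F♯–A.
Second inversion puts the fifth (F♯) in the bass.

F♯ – A – B♯ – D♯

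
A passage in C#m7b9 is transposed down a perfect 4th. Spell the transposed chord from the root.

G#  B  D#  F#  A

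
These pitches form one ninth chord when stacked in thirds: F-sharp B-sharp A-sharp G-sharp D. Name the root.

G-sharp

Stacking in thirds gives G-sharp – B-sharp – D – F-sharp – A-sharp, so G-sharp is the root — G-sharp dominant ninth flat five.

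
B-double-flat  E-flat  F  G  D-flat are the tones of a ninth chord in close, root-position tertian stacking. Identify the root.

E-flat

Stacking in thirds gives E-flat – G – B-double-flat – D-flat – F, so E-flat is the root — E-flat dominant ninth flat five.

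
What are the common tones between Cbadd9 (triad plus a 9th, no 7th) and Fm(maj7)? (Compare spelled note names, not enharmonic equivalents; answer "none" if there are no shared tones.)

Cbadd9: C♭ E♭ G♭ D♭
Fm(maj7): F A♭ C E
Common to both → none.

none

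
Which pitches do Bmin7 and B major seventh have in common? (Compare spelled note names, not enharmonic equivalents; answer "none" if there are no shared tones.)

B, F#

Bmin7 = B, D, F#, A.
B major seventh = B, D#, F#, A#.
Shared: B, F#.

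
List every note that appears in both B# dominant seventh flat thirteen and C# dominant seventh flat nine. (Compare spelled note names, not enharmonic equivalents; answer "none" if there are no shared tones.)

G♯

B# dominant seventh flat thirteen = B♯, D𝄪, F𝄪, A♯, G♯.
C# dominant seventh flat nine = C♯, E♯, G♯, B, D.
Shared: G♯.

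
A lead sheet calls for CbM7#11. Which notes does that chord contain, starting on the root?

Root Cb, quality major seventh sharp eleven:
root → Cb
3rd (major 3rd) → Eb
5th (perfect 5th) → Gb
7th (major 7th) → Bb
11th (augmented 11th) → F

Cb – Eb – Gb – Bb – F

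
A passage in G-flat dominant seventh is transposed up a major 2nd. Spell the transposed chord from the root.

G-flat up a major 2nd → A-flat. New chord: A-flat dominant seventh.
root → A-flat
3rd (major 3rd) → C
5th (perfect 5th) → E-flat
7th (minor 7th) → G-flat

A-flat, C, E-flat, G-flat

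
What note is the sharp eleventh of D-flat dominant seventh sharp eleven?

G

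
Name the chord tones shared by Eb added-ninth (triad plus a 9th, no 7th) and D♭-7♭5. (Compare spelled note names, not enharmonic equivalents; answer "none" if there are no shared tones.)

none

Eb added-ninth: Eb G Bb F
D♭-7♭5: Db Fb Abb Cb
Common to both → none.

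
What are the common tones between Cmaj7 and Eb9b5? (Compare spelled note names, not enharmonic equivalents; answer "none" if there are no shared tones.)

G

Cmaj7 = C, E, G, B.
Eb9b5 = Eb, G, Bbb, Db, F.
Shared: G.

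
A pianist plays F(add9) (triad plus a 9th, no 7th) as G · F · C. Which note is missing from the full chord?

F(add9) = F, A, C, G. The voicing lacks the 3rd (major 3rd), A.

A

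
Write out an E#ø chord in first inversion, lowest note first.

E#ø = E#–G#–B–D#; first inversion → third (G#) lowest.

G# B D# E#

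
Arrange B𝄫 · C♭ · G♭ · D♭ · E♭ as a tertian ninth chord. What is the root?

C♭

Arranged so that each adjacent pair is a third by letter name: C♭ – E♭ – G♭ – B𝄫 – D♭.
The bottom of that stack, C♭, is the root (this is C♭ dominant ninth).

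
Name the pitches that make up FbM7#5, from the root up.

Fb, Ab, C, Eb

Root Fb, quality augmented major seventh:
Fb — root
Ab — major 3rd
C — augmented 5th
Eb — major 7th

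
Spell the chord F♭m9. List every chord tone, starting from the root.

F♭m9 is a minor ninth built on Fb.
- root: Fb
- minor 3rd: Abb
- perfect 5th: Cb
- minor 7th: Ebb
- major 9th: Gb

Fb, Abb, Cb, Ebb, Gb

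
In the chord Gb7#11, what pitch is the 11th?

Gb7#11 is built on G♭; its 11th is an augmented 11th above the root.
A fourth above G uses the letter C, and the augmented 11th above G♭ is C.

C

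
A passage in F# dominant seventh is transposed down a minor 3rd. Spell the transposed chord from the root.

D-sharp  F-double-sharp  A-sharp  C-sharp

A minor 3rd down from F-sharp is D-sharp, so the new chord is D-sharp dominant seventh.
root → D-sharp
3rd (major 3rd) → F-double-sharp
5th (perfect 5th) → A-sharp
7th (minor 7th) → C-sharp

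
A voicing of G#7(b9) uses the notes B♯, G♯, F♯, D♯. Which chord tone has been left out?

A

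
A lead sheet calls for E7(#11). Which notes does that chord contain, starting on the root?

E – G# – B – D – A#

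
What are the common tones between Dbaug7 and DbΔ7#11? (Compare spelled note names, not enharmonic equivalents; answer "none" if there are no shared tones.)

D♭ – F

Dbaug7 = D♭, F, A, C♭.
DbΔ7#11 = D♭, F, A♭, C, G.
Shared: D♭, F.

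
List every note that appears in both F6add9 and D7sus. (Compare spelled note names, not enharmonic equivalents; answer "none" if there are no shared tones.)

A C D G

F6add9 = F, A, C, D, G.
D7sus = D, G, A, C.
Shared: A, C, D, G.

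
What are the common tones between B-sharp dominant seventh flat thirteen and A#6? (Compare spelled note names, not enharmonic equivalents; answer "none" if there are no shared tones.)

B-sharp dominant seventh flat thirteen: B# D## F## A# G#
A#6: A# C## E# F##
Common to both → F##, A#.

F##, A#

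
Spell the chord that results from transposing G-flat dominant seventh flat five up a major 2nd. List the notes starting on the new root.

A-flat, C, E-double-flat, G-flat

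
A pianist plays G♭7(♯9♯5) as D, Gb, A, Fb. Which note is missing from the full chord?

G♭7(♯9♯5) = Gb, Bb, D, Fb, A. The voicing lacks the 3rd (major 3rd), Bb.

Bb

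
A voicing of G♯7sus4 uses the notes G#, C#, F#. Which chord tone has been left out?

G♯7sus4 = G#, C#, D#, F#. The voicing lacks the 5th (perfect 5th), D#.

D#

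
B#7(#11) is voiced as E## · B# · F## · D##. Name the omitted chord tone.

B#7(#11) = B#, D##, F##, A#, E##. The voicing lacks the 7th (minor 7th), A#.

A#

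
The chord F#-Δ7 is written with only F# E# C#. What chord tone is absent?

A

The full F#-Δ7 chord is F#, A, C#, E#.
Comparing with the voicing, the minor 3rd (3rd) — A — is absent.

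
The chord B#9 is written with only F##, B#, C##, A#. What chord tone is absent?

B#9 = B#, D##, F##, A#, C##. The voicing lacks the 3rd (major 3rd), D##.

D##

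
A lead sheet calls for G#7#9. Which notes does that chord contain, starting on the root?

Root G#, quality dominant seventh sharp nine:
Root: G#
Major 3rd (3rd): B#
Perfect 5th (5th): D#
Minor 7th (7th): F#
Augmented 9th (9th): A##

G#, B#, D#, F#, A##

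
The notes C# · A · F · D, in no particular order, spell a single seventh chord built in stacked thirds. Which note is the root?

Stacking in thirds gives D – F – A – C#, so D is the root — D minor-major seventh.

D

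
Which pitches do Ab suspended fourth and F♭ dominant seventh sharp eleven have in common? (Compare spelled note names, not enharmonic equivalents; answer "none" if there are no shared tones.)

A-flat

Ab suspended fourth: A-flat D-flat E-flat
F♭ dominant seventh sharp eleven: F-flat A-flat C-flat E-double-flat B-flat
Common to both → A-flat.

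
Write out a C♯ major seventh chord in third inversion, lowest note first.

B-sharp C-sharp E-sharp G-sharp

C♯ major seventh = C-sharp–E-sharp–G-sharp–B-sharp; third inversion → seventh (B-sharp) lowest.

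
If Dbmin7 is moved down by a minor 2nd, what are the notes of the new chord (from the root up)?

C – Eb – G – Bb

Db down a minor 2nd → C. New chord: C minor seventh.
C — root
Eb — minor 3rd
G — perfect 5th
Bb — minor 7th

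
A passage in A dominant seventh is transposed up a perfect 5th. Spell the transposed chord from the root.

Transposed root: A → E (perfect 5th up). So we spell E dominant seventh:
- root: E
- major 3rd: G-sharp
- perfect 5th: B
- minor 7th: D

E – G-sharp – B – D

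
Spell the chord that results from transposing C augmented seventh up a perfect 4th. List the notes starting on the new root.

F  A  C#  Eb

A perfect 4th up from C is F, so the new chord is F augmented seventh.
F — root
A — major 3rd
C# — augmented 5th
Eb — minor 7th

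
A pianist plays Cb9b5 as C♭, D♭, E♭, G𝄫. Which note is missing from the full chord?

The full Cb9b5 chord is C♭, E♭, G𝄫, B𝄫, D♭.
Comparing with the voicing, the minor 7th (7th) — B𝄫 — is absent.

B𝄫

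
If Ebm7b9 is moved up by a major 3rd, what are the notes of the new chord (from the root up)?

G  Bb  D  F  Ab

Transposed root: Eb → G (major 3rd up). So we spell G minor seventh flat nine:
- root: G
- minor 3rd: Bb
- perfect 5th: D
- minor 7th: F
- minor 9th: Ab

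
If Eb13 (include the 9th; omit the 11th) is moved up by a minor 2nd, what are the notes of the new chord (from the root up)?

Transposed root: Eb → Fb (minor 2nd up). So we spell Fb dominant thirteenth:
- root: Fb
- major 3rd: Ab
- perfect 5th: Cb
- minor 7th: Ebb
- major 9th: Gb
- major 13th: Db

Fb  Ab  Cb  Ebb  Gb  Db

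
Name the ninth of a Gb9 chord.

Ab

Gb9 is built on Gb; its 9th is a major 9th above the root.
A second above G uses the letter A, and the major 9th above Gb is Ab.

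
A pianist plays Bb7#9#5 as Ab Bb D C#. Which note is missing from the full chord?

F#

Bb7#9#5 = Bb, D, F#, Ab, C#. The voicing lacks the 5th (augmented 5th), F#.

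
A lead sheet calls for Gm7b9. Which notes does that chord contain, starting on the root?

Gm7b9: minor seventh flat nine on G.
G — root
B♭ — minor 3rd
D — perfect 5th
F — minor 7th
A♭ — minor 9th

G – B♭ – D – F – A♭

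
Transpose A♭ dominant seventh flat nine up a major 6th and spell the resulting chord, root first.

F – A – C – Eb – Gb

Ab up a major 6th → F. New chord: F dominant seventh flat nine.
- root: F
- major 3rd: A
- perfect 5th: C
- minor 7th: Eb
- minor 9th: Gb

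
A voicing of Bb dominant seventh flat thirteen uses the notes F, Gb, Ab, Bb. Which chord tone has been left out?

D

The full Bb dominant seventh flat thirteen chord is Bb, D, F, Ab, Gb.
Comparing with the voicing, the major 3rd (3rd) — D — is absent.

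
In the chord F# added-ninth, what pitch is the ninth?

Root of F# added-ninth = F-sharp. The 9th is a major 9th: F-sharp up a major 9th → G-sharp.

G-sharp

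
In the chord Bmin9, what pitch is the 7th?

A

Root of Bmin9 = B. The 7th is a minor 7th: B up a minor 7th → A.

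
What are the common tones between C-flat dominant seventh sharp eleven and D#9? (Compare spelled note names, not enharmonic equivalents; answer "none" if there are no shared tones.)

C-flat dominant seventh sharp eleven: C♭ E♭ G♭ B𝄫 F
D#9: D♯ F𝄪 A♯ C♯ E♯
Common to both → none.

none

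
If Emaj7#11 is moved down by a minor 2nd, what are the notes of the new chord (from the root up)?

E down a minor 2nd → D♯. New chord: D♯ major seventh sharp eleven.
Root: D♯
Major 3rd (3rd): F𝄪
Perfect 5th (5th): A♯
Major 7th (7th): C𝄪
Augmented 11th (11th): G𝄪

D♯, F𝄪, A♯, C𝄪, G𝄪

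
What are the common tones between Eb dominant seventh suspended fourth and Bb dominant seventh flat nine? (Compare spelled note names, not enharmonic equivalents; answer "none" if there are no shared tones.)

Ab  Bb

Eb dominant seventh suspended fourth = Eb, Ab, Bb, Db.
Bb dominant seventh flat nine = Bb, D, F, Ab, Cb.
Shared: Ab, Bb.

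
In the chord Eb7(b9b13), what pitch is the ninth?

Eb7(b9b13) is built on Eb; its 9th is a minor 9th above the root.
A second above E uses the letter F, and the minor 9th above Eb is Fb.

Fb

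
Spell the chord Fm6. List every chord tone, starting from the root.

F, A♭, C, D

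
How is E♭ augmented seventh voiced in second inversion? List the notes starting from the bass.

E♭ augmented seventh = Eb–G–B–Db; second inversion → fifth (B) lowest.

B, Db, Eb, G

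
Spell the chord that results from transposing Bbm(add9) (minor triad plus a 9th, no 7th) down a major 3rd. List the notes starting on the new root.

G♭ – B𝄫 – D♭ – A♭

A major 3rd down from B♭ is G♭, so the new chord is G♭ minor added-ninth.
root → G♭
3rd (minor 3rd) → B𝄫
5th (perfect 5th) → D♭
9th (major 9th) → A♭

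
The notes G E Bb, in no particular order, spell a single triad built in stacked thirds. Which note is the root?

Stacking in thirds gives E – G – Bb, so E is the root — E diminished triad.

E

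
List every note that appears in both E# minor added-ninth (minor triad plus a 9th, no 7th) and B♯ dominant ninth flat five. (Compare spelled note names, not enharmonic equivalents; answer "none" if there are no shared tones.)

B-sharp

E# minor added-ninth = E-sharp, G-sharp, B-sharp, F-double-sharp.
B♯ dominant ninth flat five = B-sharp, D-double-sharp, F-sharp, A-sharp, C-double-sharp.
Shared: B-sharp.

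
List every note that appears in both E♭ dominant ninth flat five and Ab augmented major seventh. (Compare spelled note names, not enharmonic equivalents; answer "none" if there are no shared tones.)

E♭ dominant ninth flat five: E-flat G B-double-flat D-flat F
Ab augmented major seventh: A-flat C E G
Common to both → G.

G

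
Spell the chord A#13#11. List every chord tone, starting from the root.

A# – C## – E# – G# – B# – D## – F##

A#13#11 is a dominant thirteenth sharp eleven built on A#.
root → A#
3rd (major 3rd) → C##
5th (perfect 5th) → E#
7th (minor 7th) → G#
9th (major 9th) → B#
11th (augmented 11th) → D##
13th (major 13th) → F##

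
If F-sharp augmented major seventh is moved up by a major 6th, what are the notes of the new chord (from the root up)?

D-sharp F-double-sharp A-double-sharp C-double-sharp

F-sharp up a major 6th → D-sharp. New chord: D-sharp augmented major seventh.
root → D-sharp
3rd (major 3rd) → F-double-sharp
5th (augmented 5th) → A-double-sharp
7th (major 7th) → C-double-sharp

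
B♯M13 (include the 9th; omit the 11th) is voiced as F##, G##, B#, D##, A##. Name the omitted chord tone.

B♯M13 = B#, D##, F##, A##, C##, G##. The voicing lacks the 9th (major 9th), C##.

C##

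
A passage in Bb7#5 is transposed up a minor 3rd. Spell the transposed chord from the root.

Bb up a minor 3rd → Db. New chord: Db augmented seventh.
Db — root
F — major 3rd
A — augmented 5th
Cb — minor 7th

Db  F  A  Cb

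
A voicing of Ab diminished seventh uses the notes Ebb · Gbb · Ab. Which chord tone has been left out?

The full Ab diminished seventh chord is Ab, Cb, Ebb, Gbb.
Comparing with the voicing, the minor 3rd (3rd) — Cb — is absent.

Cb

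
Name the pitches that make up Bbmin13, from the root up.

B♭  D♭  F  A♭  C  E♭  G

Bbmin13 is a minor thirteenth built on B♭.
Root: B♭
Minor 3rd (3rd): D♭
Perfect 5th (5th): F
Minor 7th (7th): A♭
Major 9th (9th): C
Perfect 11th (11th): E♭
Major 13th (13th): G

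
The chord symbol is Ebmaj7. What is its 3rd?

Ebmaj7 is built on Eb; its 3rd is a major 3rd above the root.
A third above E uses the letter G, and the major 3rd above Eb is G.

G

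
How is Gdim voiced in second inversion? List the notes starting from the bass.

Db – G – Bb

In root position, Gdim is G–Bb–Db.
Second inversion puts the fifth (Db) in the bass.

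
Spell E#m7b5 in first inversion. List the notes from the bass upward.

G♯ – B – D♯ – E♯

E#m7b5 = E♯–G♯–B–D♯; first inversion → third (G♯) lowest.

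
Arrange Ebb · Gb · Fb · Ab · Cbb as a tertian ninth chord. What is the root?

Fb

Stacking in thirds gives Fb – Ab – Cbb – Ebb – Gb, so Fb is the root — Fb dominant ninth flat five.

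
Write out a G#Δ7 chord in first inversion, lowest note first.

B# D# F## G#

G#Δ7 = G#–B#–D#–F##; first inversion → third (B#) lowest.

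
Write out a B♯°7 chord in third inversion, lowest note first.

A, B#, D#, F#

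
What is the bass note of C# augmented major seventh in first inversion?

C# augmented major seventh = C-sharp–E-sharp–G-double-sharp–B-sharp. First inversion → third in the bass = E-sharp.

E-sharp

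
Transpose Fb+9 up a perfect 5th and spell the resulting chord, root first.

Transposed root: Fb → Cb (perfect 5th up). So we spell Cb dominant ninth sharp five:
Root: Cb
Major 3rd (3rd): Eb
Augmented 5th (5th): G
Minor 7th (7th): Bbb
Major 9th (9th): Db

Cb  Eb  G  Bbb  Db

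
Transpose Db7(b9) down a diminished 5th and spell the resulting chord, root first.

G – B – D – F – Ab

Db down a diminished 5th → G. New chord: G dominant seventh flat nine.
Root: G
Major 3rd (3rd): B
Perfect 5th (5th): D
Minor 7th (7th): F
Minor 9th (9th): Ab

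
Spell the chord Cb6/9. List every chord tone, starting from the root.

C♭  E♭  G♭  A♭  D♭

Cb6/9 is a six-nine built on C♭.
Root: C♭
Major 3rd (3rd): E♭
Perfect 5th (5th): G♭
Major 6th (6th): A♭
Major 9th (9th): D♭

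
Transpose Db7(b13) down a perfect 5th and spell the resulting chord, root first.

Db down a perfect 5th → Gb. New chord: Gb dominant seventh flat thirteen.
Root: Gb
Major 3rd (3rd): Bb
Perfect 5th (5th): Db
Minor 7th (7th): Fb
Minor 13th (13th): Ebb

Gb  Bb  Db  Fb  Ebb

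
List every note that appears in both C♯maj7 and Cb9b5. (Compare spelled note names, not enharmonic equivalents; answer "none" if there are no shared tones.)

C♯maj7: C# E# G# B#
Cb9b5: Cb Eb Gbb Bbb Db
Common to both → none.

none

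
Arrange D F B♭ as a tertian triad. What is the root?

B♭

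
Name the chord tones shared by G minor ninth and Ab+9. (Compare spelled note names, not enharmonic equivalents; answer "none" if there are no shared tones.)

G minor ninth = G, Bb, D, F, A.
Ab+9 = Ab, C, E, Gb, Bb.
Shared: Bb.

Bb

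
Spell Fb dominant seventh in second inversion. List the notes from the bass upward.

Cb, Ebb, Fb, Ab

Fb dominant seventh = Fb–Ab–Cb–Ebb; second inversion → fifth (Cb) lowest.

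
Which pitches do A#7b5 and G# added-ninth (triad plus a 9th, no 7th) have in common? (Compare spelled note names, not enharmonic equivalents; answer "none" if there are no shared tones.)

A#, G#

A#7b5 = A#, C##, E, G#.
G# added-ninth = G#, B#, D#, A#.
Shared: A#, G#.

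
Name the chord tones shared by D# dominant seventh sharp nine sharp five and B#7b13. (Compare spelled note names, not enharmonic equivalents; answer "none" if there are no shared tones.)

F##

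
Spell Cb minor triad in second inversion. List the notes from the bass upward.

Cb minor triad = Cb–Ebb–Gb; second inversion → fifth (Gb) lowest.

Gb Cb Ebb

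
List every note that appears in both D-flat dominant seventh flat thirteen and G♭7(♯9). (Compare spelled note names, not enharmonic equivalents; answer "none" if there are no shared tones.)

D♭

D-flat dominant seventh flat thirteen: D♭ F A♭ C♭ B𝄫
G♭7(♯9): G♭ B♭ D♭ F♭ A
Common to both → D♭.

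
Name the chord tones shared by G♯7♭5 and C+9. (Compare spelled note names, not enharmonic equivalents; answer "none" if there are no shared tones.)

G♯7♭5: G♯ B♯ D F♯
C+9: C E G♯ B♭ D
Common to both → G♯, D.

G♯ – D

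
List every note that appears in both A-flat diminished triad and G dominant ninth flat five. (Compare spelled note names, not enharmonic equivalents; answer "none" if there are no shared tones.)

none

A-flat diminished triad: A-flat C-flat E-double-flat
G dominant ninth flat five: G B D-flat F A
Common to both → none.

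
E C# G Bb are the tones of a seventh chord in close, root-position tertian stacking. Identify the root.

C#

Arranged so that each adjacent pair is a third by letter name: C# – E – G – Bb.
The bottom of that stack, C#, is the root (this is C# diminished seventh).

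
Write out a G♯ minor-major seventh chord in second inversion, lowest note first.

D-sharp, F-double-sharp, G-sharp, B

G♯ minor-major seventh = G-sharp–B–D-sharp–F-double-sharp; second inversion → fifth (D-sharp) lowest.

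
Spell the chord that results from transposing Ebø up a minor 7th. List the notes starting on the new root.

Db, Fb, Abb, Cb

A minor 7th up from Eb is Db, so the new chord is Db half-diminished seventh.
Root: Db
Minor 3rd (3rd): Fb
Diminished 5th (5th): Abb
Minor 7th (7th): Cb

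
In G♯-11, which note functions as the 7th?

F#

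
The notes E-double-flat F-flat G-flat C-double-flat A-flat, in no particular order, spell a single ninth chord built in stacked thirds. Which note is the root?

F-flat

Stacking in thirds gives F-flat – A-flat – C-double-flat – E-double-flat – G-flat, so F-flat is the root — F-flat dominant ninth flat five.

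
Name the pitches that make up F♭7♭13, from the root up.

Root Fb, quality dominant seventh flat thirteen:
root → Fb
3rd (major 3rd) → Ab
5th (perfect 5th) → Cb
7th (minor 7th) → Ebb
13th (minor 13th) → Dbb

Fb, Ab, Cb, Ebb, Dbb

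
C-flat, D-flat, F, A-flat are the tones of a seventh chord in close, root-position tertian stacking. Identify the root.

D-flat

Arranged so that each adjacent pair is a third by letter name: D-flat – F – A-flat – C-flat.
The bottom of that stack, D-flat, is the root (this is D-flat dominant seventh).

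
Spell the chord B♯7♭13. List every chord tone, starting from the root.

B♯, D𝄪, F𝄪, A♯, G♯

Root B♯, quality dominant seventh flat thirteen:
B♯ — root
D𝄪 — major 3rd
F𝄪 — perfect 5th
A♯ — minor 7th
G♯ — minor 13th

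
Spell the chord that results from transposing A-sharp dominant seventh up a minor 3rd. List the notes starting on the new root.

A# up a minor 3rd → C#. New chord: C# dominant seventh.
C# — root
E# — major 3rd
G# — perfect 5th
B — minor 7th

C#, E#, G#, B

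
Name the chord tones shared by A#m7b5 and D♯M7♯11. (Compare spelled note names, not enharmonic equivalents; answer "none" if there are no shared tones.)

A#m7b5: A♯ C♯ E G♯
D♯M7♯11: D♯ F𝄪 A♯ C𝄪 G𝄪
Common to both → A♯.

A♯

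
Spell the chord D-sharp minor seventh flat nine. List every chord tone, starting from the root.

D-sharp, F-sharp, A-sharp, C-sharp, E

D-sharp minor seventh flat nine is a minor seventh flat nine built on D-sharp.
Root: D-sharp
Minor 3rd (3rd): F-sharp
Perfect 5th (5th): A-sharp
Minor 7th (7th): C-sharp
Minor 9th (9th): E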